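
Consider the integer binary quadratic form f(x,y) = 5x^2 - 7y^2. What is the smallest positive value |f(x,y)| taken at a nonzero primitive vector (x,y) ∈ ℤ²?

descent: ρ → (-7,0,5)
descent: ρ → (5,10,-2)  [lands on river]
river: ρ → (-2,10,5)
closes: descent 2, river 2
min |a| on river = 2

2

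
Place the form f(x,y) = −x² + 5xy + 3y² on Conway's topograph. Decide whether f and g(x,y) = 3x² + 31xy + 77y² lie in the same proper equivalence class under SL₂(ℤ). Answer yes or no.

D₁ = 37, D₂ = 37
river cycle of f (length 6): (3, 1, -3), (-3, 5, 1), (1, 5, -3), (-3, 1, 3), (3, 5, -1), (-1, 5, 3)
river cycle of g (length 6): (3, 1, -3), (-3, 5, 1), (1, 5, -3), (-3, 1, 3), (3, 5, -1), (-1, 5, 3)
cycles coincide ⇒ equivalent

yes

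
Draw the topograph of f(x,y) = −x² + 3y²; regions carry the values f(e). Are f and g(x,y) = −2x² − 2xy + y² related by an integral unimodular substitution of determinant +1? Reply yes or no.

D₁ = 12, D₂ = 12
river cycle of f (length 2): (-1, 2, 2), (2, 2, -1)
river cycle of g (length 2): (1, 2, -2), (-2, 2, 1)
cycles differ ⇒ inequivalent

no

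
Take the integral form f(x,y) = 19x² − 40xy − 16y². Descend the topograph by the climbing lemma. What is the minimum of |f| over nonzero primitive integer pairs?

descent: ρ → (-16,40,19)  [lands on river]
river: ρ → (19,36,-20)
river: ρ → (-20,44,11)
river: ρ → (11,44,-20)
river: ρ → (-20,36,19)
river: ρ → (19,40,-16)
river: ρ → (-16,24,35)
river: ρ → (35,46,-5)
river: ρ → (-5,44,44)
river: ρ → (44,44,-5)
river: ρ → (-5,46,35)
river: ρ → (35,24,-16)
closes: descent 1, river 12
min |a| on river = 5

5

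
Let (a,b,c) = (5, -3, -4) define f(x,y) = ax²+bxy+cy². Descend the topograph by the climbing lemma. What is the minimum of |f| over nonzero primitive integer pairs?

descent: ρ → (-4,3,5)  [lands on river]
river: ρ → (5,7,-2)
river: ρ → (-2,9,1)
river: ρ → (1,9,-2)
river: ρ → (-2,7,5)
river: ρ → (5,3,-4)
river: ρ → (-4,5,4)
river: ρ → (4,3,-5)
river: ρ → (-5,7,2)
river: ρ → (2,9,-1)
river: ρ → (-1,9,2)
river: ρ → (2,7,-5)
river: ρ → (-5,3,4)
river: ρ → (4,5,-4)
closes: descent 1, river 14
min |a| on river = 1

1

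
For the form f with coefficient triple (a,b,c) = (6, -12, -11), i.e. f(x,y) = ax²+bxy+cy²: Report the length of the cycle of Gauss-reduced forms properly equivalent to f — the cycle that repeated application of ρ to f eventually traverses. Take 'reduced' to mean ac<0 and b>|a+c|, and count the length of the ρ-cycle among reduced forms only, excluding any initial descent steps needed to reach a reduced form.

D = 408, ⌊√D⌋ = 20
descent: ρ → (-11,12,6)  [lands on river]
river: ρ → (6,12,-11)
river: ρ → (-11,10,7)
river: ρ → (7,18,-3)
river: ρ → (-3,18,7)
river: ρ → (7,10,-11)
ρ-cycle length = 6 (tail of 1 descent step not counted)

6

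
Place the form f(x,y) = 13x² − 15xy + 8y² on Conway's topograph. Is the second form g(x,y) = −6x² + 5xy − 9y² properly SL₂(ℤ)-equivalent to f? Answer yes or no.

D₁ = -191, D₂ = -191
f: translate: b→11 (≡-15 mod 26), so (13,-15,8)→(13,11,6)
f: flip: (13,11,6)→(6,-11,13)
f: translate: b→1 (≡-11 mod 12), so (6,-11,13)→(6,1,8)
f: reduced (well bottom): (6,1,8) with a≤c, −a<b≤a
g is negative-definite; reduce −g:
−g: reduced (well bottom): (6,-5,9) with a≤c, −a<b≤a
flip sign back: reduced form of g is (-6,5,-9)
reduced forms (6, 1, 8) vs (-6, 5, -9) ⇒ inequivalent

no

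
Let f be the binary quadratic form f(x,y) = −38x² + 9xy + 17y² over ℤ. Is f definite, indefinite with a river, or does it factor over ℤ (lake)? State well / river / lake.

D = b²−4ac = 9² − 4·(-38)·17 = 2665
D > 0 non-square ⇒ indefinite ⇒ periodic river

river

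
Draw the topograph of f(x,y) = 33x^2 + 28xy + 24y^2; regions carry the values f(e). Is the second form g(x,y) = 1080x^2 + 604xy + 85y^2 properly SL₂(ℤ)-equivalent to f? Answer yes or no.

D₁ = -2384, D₂ = -2384
f: flip: (33,28,24)→(24,-28,33)
f: translate: b→20 (≡-28 mod 48), so (24,-28,33)→(24,20,29)
f: reduced (well bottom): (24,20,29) with a≤c, −a<b≤a
g: flip: (1080,604,85)→(85,-604,1080)
g: translate: b→76 (≡-604 mod 170), so (85,-604,1080)→(85,76,24)
g: flip: (85,76,24)→(24,-76,85)
g: translate: b→20 (≡-76 mod 48), so (24,-76,85)→(24,20,29)
g: reduced (well bottom): (24,20,29) with a≤c, −a<b≤a
reduced forms (24, 20, 29) vs (24, 20, 29) ⇒ equivalent

yes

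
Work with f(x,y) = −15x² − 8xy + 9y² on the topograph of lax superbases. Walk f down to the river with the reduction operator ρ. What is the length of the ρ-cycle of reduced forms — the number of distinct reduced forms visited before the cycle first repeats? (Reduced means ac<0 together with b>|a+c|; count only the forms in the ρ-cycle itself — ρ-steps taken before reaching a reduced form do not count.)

D = 604, ⌊√D⌋ = 24
descent: ρ → (9,8,-15)  [lands on river]
river: ρ → (-15,22,2)
river: ρ → (2,22,-15)
river: ρ → (-15,8,9)
river: ρ → (9,10,-14)
river: ρ → (-14,18,5)
river: ρ → (5,22,-6)
river: ρ → (-6,14,17)
river: ρ → (17,20,-3)
river: ρ → (-3,22,10)
river: ρ → (10,18,-7)
river: ρ → (-7,24,1)
river: ρ → (1,24,-7)
river: ρ → (-7,18,10)
river: ρ → (10,22,-3)
river: ρ → (-3,20,17)
river: ρ → (17,14,-6)
river: ρ → (-6,22,5)
river: ρ → (5,18,-14)
river: ρ → (-14,10,9)
ρ-cycle length = 20 (tail of 1 descent step not counted)

20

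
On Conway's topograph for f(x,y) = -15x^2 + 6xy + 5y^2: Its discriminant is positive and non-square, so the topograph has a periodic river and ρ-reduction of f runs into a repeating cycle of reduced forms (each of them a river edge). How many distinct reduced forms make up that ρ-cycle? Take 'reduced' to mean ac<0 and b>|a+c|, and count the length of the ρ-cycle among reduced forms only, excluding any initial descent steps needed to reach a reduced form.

D = 336, ⌊√D⌋ = 18
descent: ρ → (5,14,-7)  [lands on river]
river: ρ → (-7,14,5)
river: ρ → (5,16,-4)
river: ρ → (-4,16,5)
ρ-cycle length = 4 (tail of 1 descent step not counted)

4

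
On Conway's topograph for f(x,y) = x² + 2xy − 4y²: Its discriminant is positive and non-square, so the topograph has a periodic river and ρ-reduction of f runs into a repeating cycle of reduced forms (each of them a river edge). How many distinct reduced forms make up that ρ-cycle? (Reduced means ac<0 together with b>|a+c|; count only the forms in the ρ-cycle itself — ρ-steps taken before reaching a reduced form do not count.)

D = 20, ⌊√D⌋ = 4
descent: ρ → (-4,-2,1)
descent: ρ → (1,4,-1)  [lands on river]
river: ρ → (-1,4,1)
ρ-cycle length = 2 (tail of 2 descent steps not counted)

2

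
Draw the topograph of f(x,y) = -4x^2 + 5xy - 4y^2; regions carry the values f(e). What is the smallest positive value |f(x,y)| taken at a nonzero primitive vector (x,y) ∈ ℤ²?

translate: b→3 (≡-5 mod 8), so (4,-5,4)→(4,3,3)
flip: (4,3,3)→(3,-3,4)
translate: b→3 (≡-3 mod 6), so (3,-3,4)→(3,3,4)
reduced (well bottom): (3,3,4) with a≤c, −a<b≤a
well minimum |f| = |-3| = 3 (negative-definite)

3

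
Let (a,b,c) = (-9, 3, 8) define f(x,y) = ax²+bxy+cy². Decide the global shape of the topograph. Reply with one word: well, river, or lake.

D = b²−4ac = 3² − 4·(-9)·8 = 297
D > 0 non-square ⇒ indefinite ⇒ periodic river

river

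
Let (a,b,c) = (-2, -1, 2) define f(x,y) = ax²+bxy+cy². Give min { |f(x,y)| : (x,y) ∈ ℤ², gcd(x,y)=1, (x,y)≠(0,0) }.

descent: ρ → (2,1,-2)  [lands on river]
river: ρ → (-2,3,1)
river: ρ → (1,3,-2)
river: ρ → (-2,1,2)
river: ρ → (2,3,-1)
river: ρ → (-1,3,2)
closes: descent 1, river 6
min |a| on river = 1

1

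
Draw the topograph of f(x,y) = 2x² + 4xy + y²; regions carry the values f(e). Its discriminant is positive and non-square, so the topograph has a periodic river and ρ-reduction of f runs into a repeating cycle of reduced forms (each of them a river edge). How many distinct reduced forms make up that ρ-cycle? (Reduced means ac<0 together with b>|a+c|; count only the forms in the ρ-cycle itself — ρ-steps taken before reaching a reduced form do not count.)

D = 8, ⌊√D⌋ = 2
descent: ρ → (1,2,-1)  [lands on river]
river: ρ → (-1,2,1)
ρ-cycle length = 2 (tail of 1 descent step not counted)

2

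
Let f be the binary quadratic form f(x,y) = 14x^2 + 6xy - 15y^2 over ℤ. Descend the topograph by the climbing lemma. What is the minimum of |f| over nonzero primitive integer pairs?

river: ρ → (-15,24,5)
river: ρ → (5,26,-10)
river: ρ → (-10,14,17)
river: ρ → (17,20,-7)
river: ρ → (-7,22,14)
river: ρ → (14,6,-15)
closes: descent 0, river 6
min |a| on river = 5

5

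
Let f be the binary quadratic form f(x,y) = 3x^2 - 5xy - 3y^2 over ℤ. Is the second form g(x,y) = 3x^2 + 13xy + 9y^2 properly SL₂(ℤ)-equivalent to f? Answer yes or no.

D₁ = 61, D₂ = 61
river cycle of f (length 6): (-3, 5, 3), (3, 7, -1), (-1, 7, 3), (3, 5, -3), (-3, 7, 1), (1, 7, -3)
river cycle of g (length 6): (-1, 7, 3), (3, 5, -3), (-3, 7, 1), (1, 7, -3), (-3, 5, 3), (3, 7, -1)
cycles coincide ⇒ equivalent

yes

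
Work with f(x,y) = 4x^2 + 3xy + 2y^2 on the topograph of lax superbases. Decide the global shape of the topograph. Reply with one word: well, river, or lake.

D = b²−4ac = 3² − 4·4·2 = -23
D < 0 ⇒ definite ⇒ every region one sign ⇒ single well

well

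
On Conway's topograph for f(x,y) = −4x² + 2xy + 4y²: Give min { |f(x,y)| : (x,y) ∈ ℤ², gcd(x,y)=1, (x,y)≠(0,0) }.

river: ρ → (4,6,-2)
river: ρ → (-2,6,4)
river: ρ → (4,2,-4)
river: ρ → (-4,6,2)
river: ρ → (2,6,-4)
river: ρ → (-4,2,4)
closes: descent 0, river 6
min |a| on river = 2

2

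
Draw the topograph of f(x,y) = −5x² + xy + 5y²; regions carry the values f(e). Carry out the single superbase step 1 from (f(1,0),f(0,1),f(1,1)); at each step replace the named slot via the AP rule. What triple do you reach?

start (-5,5,1) = (f(1,0),f(0,1),f(1,1))
replace slot 1: 2·(5+1) − (-5) = 17 → (17,5,1)

17,5,1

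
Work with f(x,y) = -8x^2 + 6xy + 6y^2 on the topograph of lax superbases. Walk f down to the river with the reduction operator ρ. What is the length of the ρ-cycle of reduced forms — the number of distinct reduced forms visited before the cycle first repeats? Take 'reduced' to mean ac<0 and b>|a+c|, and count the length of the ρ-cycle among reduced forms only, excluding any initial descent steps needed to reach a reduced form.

D = 228, ⌊√D⌋ = 15
river: ρ → (6,6,-8)
river: ρ → (-8,10,4)
river: ρ → (4,14,-2)
river: ρ → (-2,14,4)
river: ρ → (4,10,-8)
river: ρ → (-8,6,6)
ρ-cycle length = 6 (tail of 0 descent steps not counted)

6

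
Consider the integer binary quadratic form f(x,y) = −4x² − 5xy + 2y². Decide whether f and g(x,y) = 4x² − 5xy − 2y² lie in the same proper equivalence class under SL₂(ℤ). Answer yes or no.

D₁ = 57, D₂ = 57
river cycle of f (length 6): (2, 5, -4), (-4, 3, 3), (3, 3, -4), (-4, 5, 2), (2, 7, -1), (-1, 7, 2)
river cycle of g (length 6): (-2, 5, 4), (4, 3, -3), (-3, 3, 4), (4, 5, -2), (-2, 7, 1), (1, 7, -2)
cycles differ ⇒ inequivalent

no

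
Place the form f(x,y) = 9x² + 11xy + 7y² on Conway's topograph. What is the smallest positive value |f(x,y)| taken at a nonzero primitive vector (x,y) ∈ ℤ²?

translate: b→-7 (≡11 mod 18), so (9,11,7)→(9,-7,5)
flip: (9,-7,5)→(5,7,9)
translate: b→-3 (≡7 mod 10), so (5,7,9)→(5,-3,7)
reduced (well bottom): (5,-3,7) with a≤c, −a<b≤a
well minimum = a = 5

5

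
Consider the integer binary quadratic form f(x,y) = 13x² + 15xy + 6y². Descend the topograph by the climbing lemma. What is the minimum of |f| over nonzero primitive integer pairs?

translate: b→-11 (≡15 mod 26), so (13,15,6)→(13,-11,4)
flip: (13,-11,4)→(4,11,13)
translate: b→3 (≡11 mod 8), so (4,11,13)→(4,3,6)
reduced (well bottom): (4,3,6) with a≤c, −a<b≤a
well minimum = a = 4

4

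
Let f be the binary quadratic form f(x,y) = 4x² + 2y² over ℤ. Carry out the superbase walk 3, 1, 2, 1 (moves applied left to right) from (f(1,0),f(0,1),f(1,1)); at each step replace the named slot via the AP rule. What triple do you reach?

start (4,2,6) = (f(1,0),f(0,1),f(1,1))
replace slot 3: 2·(4+2) − 6 = 6 → (4,2,6)
replace slot 1: 2·(2+6) − 4 = 12 → (12,2,6)
replace slot 2: 2·(12+6) − 2 = 34 → (12,34,6)
replace slot 1: 2·(34+6) − 12 = 68 → (68,34,6)

68,34,6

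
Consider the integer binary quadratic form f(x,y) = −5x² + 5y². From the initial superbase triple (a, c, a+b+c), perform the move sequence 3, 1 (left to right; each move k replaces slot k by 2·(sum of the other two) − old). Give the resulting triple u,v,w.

start (-5,5,0) = (f(1,0),f(0,1),f(1,1))
replace slot 3: 2·((-5)+5) − 0 = 0 → (-5,5,0)
replace slot 1: 2·(5+0) − (-5) = 15 → (15,5,0)

15,5,0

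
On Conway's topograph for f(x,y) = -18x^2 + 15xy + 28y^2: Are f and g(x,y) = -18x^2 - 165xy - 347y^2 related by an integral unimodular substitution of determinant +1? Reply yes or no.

D₁ = 2241, D₂ = 2241
river cycle of f (length 16): (28, 41, -5), (-5, 39, 36), (36, 33, -8), (-8, 47, 1), (1, 47, -8), (-8, 33, 36), (36, 39, -5), (-5, 41, 28), (28, 15, -18), (-18, 21, 25), … (6 more)
river cycle of g (length 16): (-18, 15, 28), (28, 41, -5), (-5, 39, 36), (36, 33, -8), (-8, 47, 1), (1, 47, -8), (-8, 33, 36), (36, 39, -5), (-5, 41, 28), (28, 15, -18), … (6 more)
cycles coincide ⇒ equivalent

yes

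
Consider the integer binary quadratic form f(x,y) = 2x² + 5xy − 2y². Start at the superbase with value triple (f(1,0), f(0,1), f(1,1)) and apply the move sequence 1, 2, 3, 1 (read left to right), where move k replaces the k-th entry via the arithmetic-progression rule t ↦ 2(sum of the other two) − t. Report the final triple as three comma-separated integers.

start (2,-2,5) = (f(1,0),f(0,1),f(1,1))
replace slot 1: 2·((-2)+5) − 2 = 4 → (4,-2,5)
replace slot 2: 2·(4+5) − (-2) = 20 → (4,20,5)
replace slot 3: 2·(4+20) − 5 = 43 → (4,20,43)
replace slot 1: 2·(20+43) − 4 = 122 → (122,20,43)

122,20,43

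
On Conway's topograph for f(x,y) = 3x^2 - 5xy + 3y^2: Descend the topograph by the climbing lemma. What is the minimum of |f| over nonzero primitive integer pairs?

translate: b→1 (≡-5 mod 6), so (3,-5,3)→(3,1,1)
flip: (3,1,1)→(1,-1,3)
translate: b→1 (≡-1 mod 2), so (1,-1,3)→(1,1,3)
reduced (well bottom): (1,1,3) with a≤c, −a<b≤a
well minimum = a = 1

1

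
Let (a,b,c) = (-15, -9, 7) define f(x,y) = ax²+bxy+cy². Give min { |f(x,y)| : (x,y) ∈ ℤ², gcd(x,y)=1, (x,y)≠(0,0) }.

descent: ρ → (7,9,-15)  [lands on river]
river: ρ → (-15,21,1)
river: ρ → (1,21,-15)
river: ρ → (-15,9,7)
river: ρ → (7,19,-5)
river: ρ → (-5,21,3)
river: ρ → (3,21,-5)
river: ρ → (-5,19,7)
closes: descent 1, river 8
min |a| on river = 1

1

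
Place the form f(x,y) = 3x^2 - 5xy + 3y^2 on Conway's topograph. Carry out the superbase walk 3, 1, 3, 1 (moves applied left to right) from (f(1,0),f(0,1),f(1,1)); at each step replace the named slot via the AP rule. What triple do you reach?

start (3,3,1) = (f(1,0),f(0,1),f(1,1))
replace slot 3: 2·(3+3) − 1 = 11 → (3,3,11)
replace slot 1: 2·(3+11) − 3 = 25 → (25,3,11)
replace slot 3: 2·(25+3) − 11 = 45 → (25,3,45)
replace slot 1: 2·(3+45) − 25 = 71 → (71,3,45)

71,3,45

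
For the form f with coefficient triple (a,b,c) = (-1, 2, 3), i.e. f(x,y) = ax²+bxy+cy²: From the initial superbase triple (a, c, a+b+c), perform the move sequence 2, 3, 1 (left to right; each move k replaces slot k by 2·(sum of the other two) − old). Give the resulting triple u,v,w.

start (-1,3,4) = (f(1,0),f(0,1),f(1,1))
replace slot 2: 2·((-1)+4) − 3 = 3 → (-1,3,4)
replace slot 3: 2·((-1)+3) − 4 = 0 → (-1,3,0)
replace slot 1: 2·(3+0) − (-1) = 7 → (7,3,0)

7,3,0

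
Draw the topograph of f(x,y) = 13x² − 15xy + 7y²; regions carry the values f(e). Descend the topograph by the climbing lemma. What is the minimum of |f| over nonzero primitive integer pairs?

translate: b→11 (≡-15 mod 26), so (13,-15,7)→(13,11,5)
flip: (13,11,5)→(5,-11,13)
translate: b→-1 (≡-11 mod 10), so (5,-11,13)→(5,-1,7)
reduced (well bottom): (5,-1,7) with a≤c, −a<b≤a
well minimum = a = 5

5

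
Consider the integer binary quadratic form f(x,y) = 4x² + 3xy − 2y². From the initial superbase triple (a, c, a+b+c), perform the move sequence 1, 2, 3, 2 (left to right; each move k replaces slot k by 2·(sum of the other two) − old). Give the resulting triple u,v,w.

start (4,-2,5) = (f(1,0),f(0,1),f(1,1))
replace slot 1: 2·((-2)+5) − 4 = 2 → (2,-2,5)
replace slot 2: 2·(2+5) − (-2) = 16 → (2,16,5)
replace slot 3: 2·(2+16) − 5 = 31 → (2,16,31)
replace slot 2: 2·(2+31) − 16 = 50 → (2,50,31)

2,50,31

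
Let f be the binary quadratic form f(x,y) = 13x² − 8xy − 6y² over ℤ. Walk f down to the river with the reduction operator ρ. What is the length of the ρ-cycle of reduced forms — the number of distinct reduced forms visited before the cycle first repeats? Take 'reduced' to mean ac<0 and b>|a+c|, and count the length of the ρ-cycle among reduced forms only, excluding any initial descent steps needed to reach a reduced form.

D = 376, ⌊√D⌋ = 19
descent: ρ → (-6,8,13)  [lands on river]
river: ρ → (13,18,-1)
river: ρ → (-1,18,13)
river: ρ → (13,8,-6)
river: ρ → (-6,16,5)
river: ρ → (5,14,-9)
river: ρ → (-9,4,10)
river: ρ → (10,16,-3)
river: ρ → (-3,14,15)
river: ρ → (15,16,-2)
river: ρ → (-2,16,15)
river: ρ → (15,14,-3)
river: ρ → (-3,16,10)
river: ρ → (10,4,-9)
river: ρ → (-9,14,5)
river: ρ → (5,16,-6)
ρ-cycle length = 16 (tail of 1 descent step not counted)

16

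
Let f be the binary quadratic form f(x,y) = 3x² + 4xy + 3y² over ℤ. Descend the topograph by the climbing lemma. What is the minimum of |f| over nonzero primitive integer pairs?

translate: b→-2 (≡4 mod 6), so (3,4,3)→(3,-2,2)
flip: (3,-2,2)→(2,2,3)
reduced (well bottom): (2,2,3) with a≤c, −a<b≤a
well minimum = a = 2

2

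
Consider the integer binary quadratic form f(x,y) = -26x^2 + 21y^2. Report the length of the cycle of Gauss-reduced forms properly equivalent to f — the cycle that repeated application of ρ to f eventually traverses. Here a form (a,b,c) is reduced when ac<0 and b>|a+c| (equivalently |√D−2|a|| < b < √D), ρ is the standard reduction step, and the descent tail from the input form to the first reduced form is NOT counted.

D = 2184, ⌊√D⌋ = 46
descent: ρ → (21,42,-5)  [lands on river]
river: ρ → (-5,38,37)
river: ρ → (37,36,-6)
river: ρ → (-6,36,37)
river: ρ → (37,38,-5)
river: ρ → (-5,42,21)
ρ-cycle length = 6 (tail of 1 descent step not counted)

6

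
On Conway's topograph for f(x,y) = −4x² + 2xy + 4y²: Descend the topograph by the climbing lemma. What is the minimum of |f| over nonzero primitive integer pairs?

river: ρ → (4,6,-2)
river: ρ → (-2,6,4)
river: ρ → (4,2,-4)
river: ρ → (-4,6,2)
river: ρ → (2,6,-4)
river: ρ → (-4,2,4)
closes: descent 0, river 6
min |a| on river = 2

2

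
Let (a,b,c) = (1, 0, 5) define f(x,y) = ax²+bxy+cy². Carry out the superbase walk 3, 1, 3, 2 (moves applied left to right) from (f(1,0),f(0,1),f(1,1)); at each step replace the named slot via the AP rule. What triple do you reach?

start (1,5,6) = (f(1,0),f(0,1),f(1,1))
replace slot 3: 2·(1+5) − 6 = 6 → (1,5,6)
replace slot 1: 2·(5+6) − 1 = 21 → (21,5,6)
replace slot 3: 2·(21+5) − 6 = 46 → (21,5,46)
replace slot 2: 2·(21+46) − 5 = 129 → (21,129,46)

21,129,46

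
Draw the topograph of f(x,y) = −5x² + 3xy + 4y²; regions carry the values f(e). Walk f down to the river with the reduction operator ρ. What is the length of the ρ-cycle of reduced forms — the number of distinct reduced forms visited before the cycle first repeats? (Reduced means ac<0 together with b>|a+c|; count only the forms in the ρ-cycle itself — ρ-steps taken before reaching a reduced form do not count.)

D = 89, ⌊√D⌋ = 9
river: ρ → (4,5,-4)
river: ρ → (-4,3,5)
river: ρ → (5,7,-2)
river: ρ → (-2,9,1)
river: ρ → (1,9,-2)
river: ρ → (-2,7,5)
river: ρ → (5,3,-4)
river: ρ → (-4,5,4)
river: ρ → (4,3,-5)
river: ρ → (-5,7,2)
river: ρ → (2,9,-1)
river: ρ → (-1,9,2)
river: ρ → (2,7,-5)
river: ρ → (-5,3,4)
ρ-cycle length = 14 (tail of 0 descent steps not counted)

14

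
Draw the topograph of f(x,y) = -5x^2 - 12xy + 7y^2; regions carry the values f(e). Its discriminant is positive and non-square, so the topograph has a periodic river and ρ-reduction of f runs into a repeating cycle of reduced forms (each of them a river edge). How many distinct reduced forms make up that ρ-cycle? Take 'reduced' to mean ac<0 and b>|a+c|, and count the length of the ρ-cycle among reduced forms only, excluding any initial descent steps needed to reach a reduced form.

D = 284, ⌊√D⌋ = 16
descent: ρ → (7,12,-5)  [lands on river]
river: ρ → (-5,8,11)
river: ρ → (11,14,-2)
river: ρ → (-2,14,11)
river: ρ → (11,8,-5)
river: ρ → (-5,12,7)
river: ρ → (7,16,-1)
river: ρ → (-1,16,7)
ρ-cycle length = 8 (tail of 1 descent step not counted)

8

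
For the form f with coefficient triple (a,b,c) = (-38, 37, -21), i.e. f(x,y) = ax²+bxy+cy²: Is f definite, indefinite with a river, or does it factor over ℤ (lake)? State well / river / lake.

D = b²−4ac = 37² − 4·(-38)·(-21) = -1823
D < 0 ⇒ definite ⇒ every region one sign ⇒ single well

well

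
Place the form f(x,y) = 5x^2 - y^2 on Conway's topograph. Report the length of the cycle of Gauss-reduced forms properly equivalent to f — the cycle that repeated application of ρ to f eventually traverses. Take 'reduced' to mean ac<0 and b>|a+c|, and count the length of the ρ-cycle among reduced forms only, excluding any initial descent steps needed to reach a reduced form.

D = 20, ⌊√D⌋ = 4
descent: ρ → (-1,4,1)  [lands on river]
river: ρ → (1,4,-1)
ρ-cycle length = 2 (tail of 1 descent step not counted)

2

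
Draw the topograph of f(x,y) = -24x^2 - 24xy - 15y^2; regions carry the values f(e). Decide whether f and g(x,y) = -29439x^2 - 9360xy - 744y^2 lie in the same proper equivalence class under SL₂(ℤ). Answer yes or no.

D₁ = -864, D₂ = -864
f is negative-definite; reduce −f:
−f: flip: (24,24,15)→(15,-24,24)
−f: translate: b→6 (≡-24 mod 30), so (15,-24,24)→(15,6,15)
−f: reduced (well bottom): (15,6,15) with a≤c, −a<b≤a
flip sign back: reduced form of f is (-15,-6,-15)
g is negative-definite; reduce −g:
−g: flip: (29439,9360,744)→(744,-9360,29439)
−g: translate: b→-432 (≡-9360 mod 1488), so (744,-9360,29439)→(744,-432,63)
−g: flip: (744,-432,63)→(63,432,744)
−g: translate: b→54 (≡432 mod 126), so (63,432,744)→(63,54,15)
−g: flip: (63,54,15)→(15,-54,63)
−g: translate: b→6 (≡-54 mod 30), so (15,-54,63)→(15,6,15)
−g: reduced (well bottom): (15,6,15) with a≤c, −a<b≤a
flip sign back: reduced form of g is (-15,-6,-15)
reduced forms (-15, -6, -15) vs (-15, -6, -15) ⇒ equivalent

yes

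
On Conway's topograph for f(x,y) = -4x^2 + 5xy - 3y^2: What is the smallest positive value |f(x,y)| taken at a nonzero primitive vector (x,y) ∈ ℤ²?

translate: b→3 (≡-5 mod 8), so (4,-5,3)→(4,3,2)
flip: (4,3,2)→(2,-3,4)
translate: b→1 (≡-3 mod 4), so (2,-3,4)→(2,1,3)
reduced (well bottom): (2,1,3) with a≤c, −a<b≤a
well minimum |f| = |-2| = 2 (negative-definite)

2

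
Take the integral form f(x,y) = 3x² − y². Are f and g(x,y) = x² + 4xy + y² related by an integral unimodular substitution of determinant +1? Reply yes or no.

D₁ = 12, D₂ = 12
river cycle of f (length 2): (-1, 2, 2), (2, 2, -1)
river cycle of g (length 2): (1, 2, -2), (-2, 2, 1)
cycles differ ⇒ inequivalent

no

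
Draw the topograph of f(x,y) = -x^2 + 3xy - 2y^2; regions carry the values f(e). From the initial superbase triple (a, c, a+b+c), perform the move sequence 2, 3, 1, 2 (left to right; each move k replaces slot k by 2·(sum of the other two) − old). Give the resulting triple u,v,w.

start (-1,-2,0) = (f(1,0),f(0,1),f(1,1))
replace slot 2: 2·((-1)+0) − (-2) = 0 → (-1,0,0)
replace slot 3: 2·((-1)+0) − 0 = -2 → (-1,0,-2)
replace slot 1: 2·(0+(-2)) − (-1) = -3 → (-3,0,-2)
replace slot 2: 2·((-3)+(-2)) − 0 = -10 → (-3,-10,-2)

-3,-10,-2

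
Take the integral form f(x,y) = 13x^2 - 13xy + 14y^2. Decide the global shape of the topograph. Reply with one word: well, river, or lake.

D = b²−4ac = (-13)² − 4·13·14 = -559
D < 0 ⇒ definite ⇒ every region one sign ⇒ single well

well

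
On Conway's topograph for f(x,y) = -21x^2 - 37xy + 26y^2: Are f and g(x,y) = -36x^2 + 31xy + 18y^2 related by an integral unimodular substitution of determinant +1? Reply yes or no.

D₁ = 3553, D₂ = 3553
river cycle of f (length 38): (26, 37, -21), (-21, 47, 16), (16, 49, -18), (-18, 59, 1), (1, 59, -18), (-18, 49, 16), (16, 47, -21), (-21, 37, 26), (26, 15, -32), (-32, 49, 9), … (28 more)
river cycle of g (length 38): (18, 41, -26), (-26, 11, 33), (33, 55, -4), (-4, 57, 19), (19, 57, -4), (-4, 55, 33), (33, 11, -26), (-26, 41, 18), (18, 31, -36), (-36, 41, 13), … (28 more)
cycles differ ⇒ inequivalent

no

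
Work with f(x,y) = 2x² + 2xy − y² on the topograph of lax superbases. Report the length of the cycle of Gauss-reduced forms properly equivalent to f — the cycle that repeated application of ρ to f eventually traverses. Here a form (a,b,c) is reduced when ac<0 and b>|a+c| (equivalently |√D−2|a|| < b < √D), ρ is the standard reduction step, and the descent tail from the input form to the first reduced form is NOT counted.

D = 12, ⌊√D⌋ = 3
river: ρ → (-1,2,2)
river: ρ → (2,2,-1)
ρ-cycle length = 2 (tail of 0 descent steps not counted)

2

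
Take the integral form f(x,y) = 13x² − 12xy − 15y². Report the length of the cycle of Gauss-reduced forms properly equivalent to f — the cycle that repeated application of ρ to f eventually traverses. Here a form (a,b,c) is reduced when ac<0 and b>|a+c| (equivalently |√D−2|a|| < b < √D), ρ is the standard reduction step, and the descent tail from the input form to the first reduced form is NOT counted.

D = 924, ⌊√D⌋ = 30
descent: ρ → (-15,12,13)  [lands on river]
river: ρ → (13,14,-14)
river: ρ → (-14,14,13)
river: ρ → (13,12,-15)
river: ρ → (-15,18,10)
river: ρ → (10,22,-11)
river: ρ → (-11,22,10)
river: ρ → (10,18,-15)
ρ-cycle length = 8 (tail of 1 descent step not counted)

8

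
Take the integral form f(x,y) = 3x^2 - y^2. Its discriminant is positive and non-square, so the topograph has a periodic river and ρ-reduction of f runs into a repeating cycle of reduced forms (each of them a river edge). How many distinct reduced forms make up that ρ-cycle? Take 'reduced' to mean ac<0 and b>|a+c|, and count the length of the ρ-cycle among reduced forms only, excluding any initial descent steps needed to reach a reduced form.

D = 12, ⌊√D⌋ = 3
descent: ρ → (-1,2,2)  [lands on river]
river: ρ → (2,2,-1)
ρ-cycle length = 2 (tail of 1 descent step not counted)

2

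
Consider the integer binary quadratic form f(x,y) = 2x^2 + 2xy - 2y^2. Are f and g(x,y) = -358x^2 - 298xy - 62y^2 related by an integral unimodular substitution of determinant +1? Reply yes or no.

D₁ = 20, D₂ = 20
river cycle of f (length 2): (-2, 2, 2), (2, 2, -2)
river cycle of g (length 2): (-2, 2, 2), (2, 2, -2)
cycles coincide ⇒ equivalent

yes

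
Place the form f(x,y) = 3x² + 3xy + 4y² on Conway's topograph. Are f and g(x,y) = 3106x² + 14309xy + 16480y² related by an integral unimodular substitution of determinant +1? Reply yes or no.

D₁ = -39, D₂ = -39
f: reduced (well bottom): (3,3,4) with a≤c, −a<b≤a
g: translate: b→1885 (≡14309 mod 6212), so (3106,14309,16480)→(3106,1885,286)
g: flip: (3106,1885,286)→(286,-1885,3106)
g: translate: b→-169 (≡-1885 mod 572), so (286,-1885,3106)→(286,-169,25)
g: flip: (286,-169,25)→(25,169,286)
g: translate: b→19 (≡169 mod 50), so (25,169,286)→(25,19,4)
g: flip: (25,19,4)→(4,-19,25)
g: translate: b→-3 (≡-19 mod 8), so (4,-19,25)→(4,-3,3)
g: flip: (4,-3,3)→(3,3,4)
g: reduced (well bottom): (3,3,4) with a≤c, −a<b≤a
reduced forms (3, 3, 4) vs (3, 3, 4) ⇒ equivalent

yes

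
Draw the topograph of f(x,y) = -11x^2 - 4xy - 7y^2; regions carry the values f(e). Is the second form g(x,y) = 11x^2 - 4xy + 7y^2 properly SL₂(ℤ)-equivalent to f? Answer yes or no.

D₁ = -292, D₂ = -292
f is negative-definite; reduce −f:
−f: flip: (11,4,7)→(7,-4,11)
−f: reduced (well bottom): (7,-4,11) with a≤c, −a<b≤a
flip sign back: reduced form of f is (-7,4,-11)
g: flip: (11,-4,7)→(7,4,11)
g: reduced (well bottom): (7,4,11) with a≤c, −a<b≤a
reduced forms (-7, 4, -11) vs (7, 4, 11) ⇒ inequivalent

no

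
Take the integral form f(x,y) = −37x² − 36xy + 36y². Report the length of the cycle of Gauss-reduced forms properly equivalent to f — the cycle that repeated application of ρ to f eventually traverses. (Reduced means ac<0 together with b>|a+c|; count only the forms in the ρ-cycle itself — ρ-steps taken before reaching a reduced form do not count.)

D = 6624, ⌊√D⌋ = 81
descent: ρ → (36,36,-37)  [lands on river]
river: ρ → (-37,38,35)
river: ρ → (35,32,-40)
river: ρ → (-40,48,27)
river: ρ → (27,60,-28)
river: ρ → (-28,52,35)
river: ρ → (35,18,-45)
river: ρ → (-45,72,8)
river: ρ → (8,72,-45)
river: ρ → (-45,18,35)
river: ρ → (35,52,-28)
river: ρ → (-28,60,27)
river: ρ → (27,48,-40)
river: ρ → (-40,32,35)
river: ρ → (35,38,-37)
river: ρ → (-37,36,36)
ρ-cycle length = 16 (tail of 1 descent step not counted)

16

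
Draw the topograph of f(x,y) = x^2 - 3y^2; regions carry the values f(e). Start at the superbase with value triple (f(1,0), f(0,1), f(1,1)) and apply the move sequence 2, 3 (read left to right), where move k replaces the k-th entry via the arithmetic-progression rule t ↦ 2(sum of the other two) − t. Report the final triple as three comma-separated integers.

start (1,-3,-2) = (f(1,0),f(0,1),f(1,1))
replace slot 2: 2·(1+(-2)) − (-3) = 1 → (1,1,-2)
replace slot 3: 2·(1+1) − (-2) = 6 → (1,1,6)

1,1,6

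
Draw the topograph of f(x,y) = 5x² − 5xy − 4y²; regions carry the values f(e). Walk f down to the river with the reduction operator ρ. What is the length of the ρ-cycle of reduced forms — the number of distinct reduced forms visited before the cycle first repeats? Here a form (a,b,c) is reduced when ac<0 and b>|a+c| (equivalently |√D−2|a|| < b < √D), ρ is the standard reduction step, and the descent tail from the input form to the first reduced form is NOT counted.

D = 105, ⌊√D⌋ = 10
descent: ρ → (-4,5,5)  [lands on river]
river: ρ → (5,5,-4)
river: ρ → (-4,3,6)
river: ρ → (6,9,-1)
river: ρ → (-1,9,6)
river: ρ → (6,3,-4)
ρ-cycle length = 6 (tail of 1 descent step not counted)

6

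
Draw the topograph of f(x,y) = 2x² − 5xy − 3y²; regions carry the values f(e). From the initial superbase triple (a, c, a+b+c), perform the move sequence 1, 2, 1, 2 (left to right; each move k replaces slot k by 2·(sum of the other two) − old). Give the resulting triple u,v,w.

start (2,-3,-6) = (f(1,0),f(0,1),f(1,1))
replace slot 1: 2·((-3)+(-6)) − 2 = -20 → (-20,-3,-6)
replace slot 2: 2·((-20)+(-6)) − (-3) = -49 → (-20,-49,-6)
replace slot 1: 2·((-49)+(-6)) − (-20) = -90 → (-90,-49,-6)
replace slot 2: 2·((-90)+(-6)) − (-49) = -143 → (-90,-143,-6)

-90,-143,-6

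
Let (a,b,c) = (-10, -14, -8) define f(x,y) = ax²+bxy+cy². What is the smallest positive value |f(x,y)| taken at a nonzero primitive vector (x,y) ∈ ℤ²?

translate: b→-6 (≡14 mod 20), so (10,14,8)→(10,-6,4)
flip: (10,-6,4)→(4,6,10)
translate: b→-2 (≡6 mod 8), so (4,6,10)→(4,-2,8)
reduced (well bottom): (4,-2,8) with a≤c, −a<b≤a
well minimum |f| = |-4| = 4 (negative-definite)

4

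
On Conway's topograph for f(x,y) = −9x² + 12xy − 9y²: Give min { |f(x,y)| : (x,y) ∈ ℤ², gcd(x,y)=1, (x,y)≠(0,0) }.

translate: b→6 (≡-12 mod 18), so (9,-12,9)→(9,6,6)
flip: (9,6,6)→(6,-6,9)
translate: b→6 (≡-6 mod 12), so (6,-6,9)→(6,6,9)
reduced (well bottom): (6,6,9) with a≤c, −a<b≤a
well minimum |f| = |-6| = 6 (negative-definite)

6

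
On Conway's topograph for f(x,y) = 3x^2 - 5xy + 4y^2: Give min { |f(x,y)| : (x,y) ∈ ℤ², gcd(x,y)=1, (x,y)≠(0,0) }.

translate: b→1 (≡-5 mod 6), so (3,-5,4)→(3,1,2)
flip: (3,1,2)→(2,-1,3)
reduced (well bottom): (2,-1,3) with a≤c, −a<b≤a
well minimum = a = 2

2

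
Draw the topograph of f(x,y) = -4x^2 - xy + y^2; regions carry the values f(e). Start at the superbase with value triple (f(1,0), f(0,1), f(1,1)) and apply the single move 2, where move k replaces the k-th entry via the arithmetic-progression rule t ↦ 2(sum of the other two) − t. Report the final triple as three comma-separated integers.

start (-4,1,-4) = (f(1,0),f(0,1),f(1,1))
replace slot 2: 2·((-4)+(-4)) − 1 = -17 → (-4,-17,-4)

-4,-17,-4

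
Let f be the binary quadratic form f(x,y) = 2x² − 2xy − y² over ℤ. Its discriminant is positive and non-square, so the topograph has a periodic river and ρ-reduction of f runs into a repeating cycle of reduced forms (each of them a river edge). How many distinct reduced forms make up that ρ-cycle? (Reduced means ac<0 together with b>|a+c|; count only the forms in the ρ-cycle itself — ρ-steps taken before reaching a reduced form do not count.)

D = 12, ⌊√D⌋ = 3
descent: ρ → (-1,2,2)  [lands on river]
river: ρ → (2,2,-1)
ρ-cycle length = 2 (tail of 1 descent step not counted)

2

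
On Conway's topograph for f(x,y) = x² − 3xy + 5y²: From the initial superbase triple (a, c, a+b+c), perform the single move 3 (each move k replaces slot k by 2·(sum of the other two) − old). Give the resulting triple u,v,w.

start (1,5,3) = (f(1,0),f(0,1),f(1,1))
replace slot 3: 2·(1+5) − 3 = 9 → (1,5,9)

1,5,9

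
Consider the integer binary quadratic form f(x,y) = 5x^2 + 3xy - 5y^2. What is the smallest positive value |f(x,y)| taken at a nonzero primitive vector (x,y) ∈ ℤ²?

river: ρ → (-5,7,3)
river: ρ → (3,5,-7)
river: ρ → (-7,9,1)
river: ρ → (1,9,-7)
river: ρ → (-7,5,3)
river: ρ → (3,7,-5)
river: ρ → (-5,3,5)
river: ρ → (5,7,-3)
river: ρ → (-3,5,7)
river: ρ → (7,9,-1)
river: ρ → (-1,9,7)
river: ρ → (7,5,-3)
river: ρ → (-3,7,5)
river: ρ → (5,3,-5)
closes: descent 0, river 14
min |a| on river = 1

1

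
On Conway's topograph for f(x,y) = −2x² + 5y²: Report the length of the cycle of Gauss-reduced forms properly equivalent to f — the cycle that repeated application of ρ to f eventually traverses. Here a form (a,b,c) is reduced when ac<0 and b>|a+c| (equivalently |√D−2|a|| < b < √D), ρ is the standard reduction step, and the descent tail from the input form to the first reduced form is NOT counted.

D = 40, ⌊√D⌋ = 6
descent: ρ → (5,0,-2)
descent: ρ → (-2,4,3)  [lands on river]
river: ρ → (3,2,-3)
river: ρ → (-3,4,2)
river: ρ → (2,4,-3)
river: ρ → (-3,2,3)
river: ρ → (3,4,-2)
ρ-cycle length = 6 (tail of 2 descent steps not counted)

6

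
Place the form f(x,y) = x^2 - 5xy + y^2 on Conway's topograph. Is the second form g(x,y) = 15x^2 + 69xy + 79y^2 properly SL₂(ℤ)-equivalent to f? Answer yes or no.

D₁ = 21, D₂ = 21
river cycle of f (length 2): (1, 3, -3), (-3, 3, 1)
river cycle of g (length 2): (1, 3, -3), (-3, 3, 1)
cycles coincide ⇒ equivalent

yes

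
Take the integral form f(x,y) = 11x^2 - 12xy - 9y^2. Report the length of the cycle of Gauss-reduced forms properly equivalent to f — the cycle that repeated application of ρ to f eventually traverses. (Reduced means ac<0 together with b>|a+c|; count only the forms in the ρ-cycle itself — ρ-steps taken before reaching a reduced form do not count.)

D = 540, ⌊√D⌋ = 23
descent: ρ → (-9,12,11)  [lands on river]
river: ρ → (11,10,-10)
river: ρ → (-10,10,11)
river: ρ → (11,12,-9)
river: ρ → (-9,6,14)
river: ρ → (14,22,-1)
river: ρ → (-1,22,14)
river: ρ → (14,6,-9)
ρ-cycle length = 8 (tail of 1 descent step not counted)

8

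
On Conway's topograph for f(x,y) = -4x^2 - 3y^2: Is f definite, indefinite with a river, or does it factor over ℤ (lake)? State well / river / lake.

D = b²−4ac = 0² − 4·(-4)·(-3) = -48
D < 0 ⇒ definite ⇒ every region one sign ⇒ single well

well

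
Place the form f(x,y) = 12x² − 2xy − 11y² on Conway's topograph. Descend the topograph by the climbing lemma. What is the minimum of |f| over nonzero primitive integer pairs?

descent: ρ → (-11,2,12)  [lands on river]
river: ρ → (12,22,-1)
river: ρ → (-1,22,12)
river: ρ → (12,2,-11)
river: ρ → (-11,20,3)
river: ρ → (3,22,-4)
river: ρ → (-4,18,13)
river: ρ → (13,8,-9)
river: ρ → (-9,10,12)
river: ρ → (12,14,-7)
river: ρ → (-7,14,12)
river: ρ → (12,10,-9)
river: ρ → (-9,8,13)
river: ρ → (13,18,-4)
river: ρ → (-4,22,3)
river: ρ → (3,20,-11)
closes: descent 1, river 16
min |a| on river = 1

1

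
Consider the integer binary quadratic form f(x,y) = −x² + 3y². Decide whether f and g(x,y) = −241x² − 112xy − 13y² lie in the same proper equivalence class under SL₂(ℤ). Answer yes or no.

D₁ = 12, D₂ = 12
river cycle of f (length 2): (-1, 2, 2), (2, 2, -1)
river cycle of g (length 2): (-1, 2, 2), (2, 2, -1)
cycles coincide ⇒ equivalent

yes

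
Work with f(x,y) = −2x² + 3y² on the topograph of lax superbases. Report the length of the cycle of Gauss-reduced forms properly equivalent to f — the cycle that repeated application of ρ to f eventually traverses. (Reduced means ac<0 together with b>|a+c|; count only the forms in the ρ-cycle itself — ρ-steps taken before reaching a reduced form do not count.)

D = 24, ⌊√D⌋ = 4
descent: ρ → (3,0,-2)
descent: ρ → (-2,4,1)  [lands on river]
river: ρ → (1,4,-2)
ρ-cycle length = 2 (tail of 2 descent steps not counted)

2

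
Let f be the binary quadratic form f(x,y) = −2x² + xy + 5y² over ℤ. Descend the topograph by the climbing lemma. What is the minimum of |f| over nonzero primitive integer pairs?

descent: ρ → (5,-1,-2)
descent: ρ → (-2,5,2)  [lands on river]
river: ρ → (2,3,-4)
river: ρ → (-4,5,1)
river: ρ → (1,5,-4)
river: ρ → (-4,3,2)
river: ρ → (2,5,-2)
river: ρ → (-2,3,4)
river: ρ → (4,5,-1)
river: ρ → (-1,5,4)
river: ρ → (4,3,-2)
closes: descent 2, river 10
min |a| on river = 1

1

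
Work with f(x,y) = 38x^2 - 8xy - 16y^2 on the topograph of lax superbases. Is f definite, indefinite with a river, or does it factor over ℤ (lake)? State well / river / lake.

D = b²−4ac = (-8)² − 4·38·(-16) = 2496
D > 0 non-square ⇒ indefinite ⇒ periodic river

river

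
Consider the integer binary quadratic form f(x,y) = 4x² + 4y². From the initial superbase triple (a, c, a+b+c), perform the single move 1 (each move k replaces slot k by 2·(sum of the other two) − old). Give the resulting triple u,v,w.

start (4,4,8) = (f(1,0),f(0,1),f(1,1))
replace slot 1: 2·(4+8) − 4 = 20 → (20,4,8)

20,4,8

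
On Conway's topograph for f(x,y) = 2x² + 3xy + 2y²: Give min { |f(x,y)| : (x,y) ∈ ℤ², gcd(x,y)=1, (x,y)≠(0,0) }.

translate: b→-1 (≡3 mod 4), so (2,3,2)→(2,-1,1)
flip: (2,-1,1)→(1,1,2)
reduced (well bottom): (1,1,2) with a≤c, −a<b≤a
well minimum = a = 1

1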